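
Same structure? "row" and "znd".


Pattern of "row": [0, 1, 2]
Pattern of "znd": [0, 1, 2]
Patterns match
Same pattern = Yes


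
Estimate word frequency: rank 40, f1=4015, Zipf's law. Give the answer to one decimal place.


Zipf's law: f(r) = f(1) / r
f(1) = 4015
f(40) = 4015 / 40
= 100.4 occurrences


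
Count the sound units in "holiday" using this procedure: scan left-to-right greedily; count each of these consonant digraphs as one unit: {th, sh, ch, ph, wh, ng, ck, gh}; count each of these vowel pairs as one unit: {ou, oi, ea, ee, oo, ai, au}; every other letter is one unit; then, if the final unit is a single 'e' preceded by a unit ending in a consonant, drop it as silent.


Word: "holiday" (7 letters)
Left-to-right scan:
  (1) 'h' (letter)
  (2) 'o' (letter)
  (3) 'l' (letter)
  (4) 'i' (letter)
  (5) 'd' (letter)
  (6) 'a' (letter)
  (7) 'y' (letter)
Units from scan: 7
Sound units = 7 units


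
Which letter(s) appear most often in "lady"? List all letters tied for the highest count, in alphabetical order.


Word: "lady"
Letter counts:
  'a': 1
  'd': 1
  'l': 1
  'y': 1
Maximum count = 1
Most frequent = 'a', 'd', 'l', 'y' (1 time each)


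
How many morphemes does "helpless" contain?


Word: "helpless"
Morphemes: help | -less
Each morpheme carries meaning
= 2 morphemes


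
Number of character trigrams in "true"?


Word: "true" (length 4)
Number of 3-grams = length - 3 + 1 = 4 - 3 + 1
= 2


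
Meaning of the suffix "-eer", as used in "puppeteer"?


Suffix: -eer
As in: puppeteer -> puppet + -eer
Meaning = one who is concerned with


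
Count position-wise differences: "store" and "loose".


Comparing character by character (same length = 5):
  Pos 0: 's' vs 'l' !=
  Pos 1: 't' vs 'o' !=
  Pos 2: 'o' vs 'o' =
  Pos 3: 'r' vs 's' !=
  Pos 4: 'e' vs 'e' =
Hamming distance = 3


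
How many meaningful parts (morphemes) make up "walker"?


Word: "walker"
Morphemes: walk / -er
Each morpheme carries meaning
= 2 morphemes


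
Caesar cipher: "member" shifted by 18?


Word: "member"
Shift: 18
Each letter → (letter + shift) mod 26:
  'm' (12) + 18 = 4 → 'e'
  'e' (4) + 18 = 22 → 'w'
  'm' (12) + 18 = 4 → 'e'
  'b' (1) + 18 = 19 → 't'
  'e' (4) + 18 = 22 → 'w'
  'r' (17) + 18 = 9 → 'j'
Result = "ewetwj"


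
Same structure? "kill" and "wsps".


Pattern of "kill": [0, 1, 2, 2]
Pattern of "wsps": [0, 1, 2, 1]
Patterns do not match
Same pattern = No


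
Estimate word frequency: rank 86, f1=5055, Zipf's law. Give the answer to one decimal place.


Zipf's law: f(r) = f(1) / r
f(1) = 5055
f(86) = 5055 / 86
= 58.8 occurrences


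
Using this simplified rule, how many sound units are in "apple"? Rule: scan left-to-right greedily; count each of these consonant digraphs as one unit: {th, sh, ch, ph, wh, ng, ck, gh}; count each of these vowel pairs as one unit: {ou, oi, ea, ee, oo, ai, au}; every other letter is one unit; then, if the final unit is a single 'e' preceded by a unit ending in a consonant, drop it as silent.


Word: "apple" (5 letters)
Left-to-right scan:
  (1) 'a' (letter)
  (2) 'p' (letter)
  (3) 'p' (letter)
  (4) 'l' (letter)
  (5) 'e' (letter)
Units from scan: 5
Final unit is 'e' after a consonant -> drop as silent (-1)
Sound units = 4 units


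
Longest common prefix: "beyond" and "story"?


Word 1: "beyond"
Word 2: "story"
Comparing from start:
  Pos 0: 'b' != 's' (stop)
LCP = "" (length 0)


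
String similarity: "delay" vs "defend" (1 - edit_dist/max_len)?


Word 1: "delay" (length 5)
Word 2: "defend" (length 6)
One optimal edit sequence:
  1. keep 'd'
  2. keep 'e'
  3. insert 'f'  (+1)
  4. substitute 'l' -> 'e'  (+1)
  5. substitute 'a' -> 'n'  (+1)
  6. substitute 'y' -> 'd'  (+1)
Edit distance = 4
Max length = max(5, 6) = 6
Similarity = 1 - 4/6
= 0.3333


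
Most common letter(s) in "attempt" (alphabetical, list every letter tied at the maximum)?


Word: "attempt"
Letter counts:
  'a': 1
  'e': 1
  'm': 1
  'p': 1
  't': 3
Maximum count = 3
Most frequent = 't' (3 times each)


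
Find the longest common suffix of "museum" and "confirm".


Word 1: "museum"
Word 2: "confirm"
Comparing from end:
  Pos -1: 'm' == 'm'
  Pos -2: 'u' != 'r' (stop)
LCS = "m" (length 1)


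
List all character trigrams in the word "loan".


Word: "loan" (length 4)
Number of trigrams = 4 - 3 + 1 = 2
  Position 0: "loa"
  Position 1: "oan"
Trigrams = "loa", "oan"


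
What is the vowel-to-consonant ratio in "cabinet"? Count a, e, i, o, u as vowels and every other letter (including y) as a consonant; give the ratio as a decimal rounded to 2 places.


Word: "cabinet"
Vowels (a,e,i,o,u): 3
Consonants: 4
Ratio = 3/4
= 0.75


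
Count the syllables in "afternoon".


Word: "afternoon"
Syllable breakdown: af-ter-noon
Counting: 3 parts
= 3 syllables


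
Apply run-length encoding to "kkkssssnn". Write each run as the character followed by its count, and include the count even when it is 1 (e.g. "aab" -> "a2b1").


String: "kkkssssnn"
Scanning for consecutive runs:
  'k' x 3
  's' x 4
  'n' x 2
RLE = "k3s4n2"


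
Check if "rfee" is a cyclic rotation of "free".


Word: "free", Candidate: "rfee"
Method: check if candidate is substring of word+word
"freefree" contains "rfee"? No
Is rotation = No


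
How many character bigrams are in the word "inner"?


Word: "inner" (length 5)
Number of 2-grams = length - 2 + 1 = 5 - 2 + 1
= 4


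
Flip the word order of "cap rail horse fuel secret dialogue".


Original: "cap rail horse fuel secret dialogue"
Words (1..n): cap | rail | horse | fuel | secret | dialogue
Reversed (n..1): dialogue | secret | fuel | horse | rail | cap
Result = "dialogue secret fuel horse rail cap"


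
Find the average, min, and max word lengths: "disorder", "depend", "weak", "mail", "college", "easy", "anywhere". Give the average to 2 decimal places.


Lengths: "disorder"=8, "depend"=6, "weak"=4, "mail"=4, "college"=7, "easy"=4, "anywhere"=8
Sum = 41, Count = 7
Average = 41/7 = 5.86
= avg=5.86, min=4, max=8


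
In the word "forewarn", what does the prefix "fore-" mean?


Prefix: fore-
Example: forewarn (fore- + warn)
Meaning = before


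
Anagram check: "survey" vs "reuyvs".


Word 1: "survey" → sorted: ersuvy
Word 2: "reuyvs" → sorted: ersuvy
Same letters? ersuvy == ersuvy
Anagram = Yes


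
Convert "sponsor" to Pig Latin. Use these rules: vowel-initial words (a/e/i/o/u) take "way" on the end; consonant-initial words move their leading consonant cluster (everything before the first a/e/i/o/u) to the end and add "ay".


Word: "sponsor"
Starts with consonant(s) → move to end, add 'ay'
Consonant cluster: "sp"
Pig Latin = "onsorspay"


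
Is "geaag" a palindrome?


Word: "geaag"
Reversed: "gaaeg"
Forward == Backward? geaag != gaaeg
Palindrome = No


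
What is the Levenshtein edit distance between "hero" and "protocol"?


Word 1: "hero" (length 4)
Word 2: "protocol" (length 8)
One optimal edit sequence (insert/delete/substitute each cost 1):
  1. insert 'p'  (+1)
  2. insert 'r'  (+1)
  3. insert 'o'  (+1)
  4. substitute 'h' -> 't'  (+1)
  5. substitute 'e' -> 'o'  (+1)
  6. substitute 'r' -> 'c'  (+1)
  7. keep 'o'
  8. insert 'l'  (+1)
Total edit operations: 7
Edit distance = 7


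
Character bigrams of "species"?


Word: "species" (length 7)
Number of bigrams = 7 - 2 + 1 = 6
  Position 0: "sp"
  Position 1: "pe"
  Position 2: "ec"
  Position 3: "ci"
  Position 4: "ie"
  Position 5: "es"
Bigrams = "sp", "pe", "ec", "ci", "ie", "es"


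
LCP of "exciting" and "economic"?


Word 1: "exciting"
Word 2: "economic"
Comparing from start:
  Pos 0: 'e' == 'e'
  Pos 1: 'x' != 'c' (stop)
LCP = "e" (length 1)


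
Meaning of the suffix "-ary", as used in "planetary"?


Suffix: -ary
Example: planetary (planet + -ary)
Meaning = relating to


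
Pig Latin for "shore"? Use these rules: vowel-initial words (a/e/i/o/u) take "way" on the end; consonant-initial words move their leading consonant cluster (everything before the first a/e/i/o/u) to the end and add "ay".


Word: "shore"
Starts with consonant(s) → move to end, add 'ay'
Consonant cluster: "sh"
Pig Latin = "oreshay"


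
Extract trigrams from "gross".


Word: "gross" (length 5)
Number of trigrams = 5 - 3 + 1 = 3
  Position 0: "gro"
  Position 1: "ros"
  Position 2: "oss"
Trigrams = "gro", "ros", "oss"


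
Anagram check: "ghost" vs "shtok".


Word 1: "ghost" → sorted: ghost
Word 2: "shtok" → sorted: hkost
Same letters? ghost != hkost
Anagram = No


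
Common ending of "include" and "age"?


Word 1: "include"
Word 2: "age"
Comparing from end:
  Pos -1: 'e' == 'e'
  Pos -2: 'd' != 'g' (stop)
LCS = "e" (length 1)


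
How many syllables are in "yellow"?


Word: "yellow"
Syllable breakdown: yel / low
Counting: 2 parts
= 2 syllables


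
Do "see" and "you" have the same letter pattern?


Pattern of "see": [0, 1, 1]
Pattern of "you": [0, 1, 2]
Patterns do not match
Same pattern = No


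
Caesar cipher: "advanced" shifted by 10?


Word: "advanced"
Shift: 10
Each letter → (letter + shift) mod 26:
  'a' (0) + 10 = 10 → 'k'
  'd' (3) + 10 = 13 → 'n'
  'v' (21) + 10 = 5 → 'f'
  'a' (0) + 10 = 10 → 'k'
  'n' (13) + 10 = 23 → 'x'
  'c' (2) + 10 = 12 → 'm'
  'e' (4) + 10 = 14 → 'o'
  'd' (3) + 10 = 13 → 'n'
Result = "knfkxmon"


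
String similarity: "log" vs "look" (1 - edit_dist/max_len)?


Word 1: "log" (length 3)
Word 2: "look" (length 4)
One optimal edit sequence:
  1. keep 'l'
  2. insert 'o'  (+1)
  3. keep 'o'
  4. substitute 'g' -> 'k'  (+1)
Edit distance = 2
Max length = max(3, 4) = 4
Similarity = 1 - 2/4
= 0.5000


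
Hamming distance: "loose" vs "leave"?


Comparing character by character (same length = 5):
  Pos 0: 'l' vs 'l' =
  Pos 1: 'o' vs 'e' !=
  Pos 2: 'o' vs 'a' !=
  Pos 3: 's' vs 'v' !=
  Pos 4: 'e' vs 'e' =
Hamming distance = 3


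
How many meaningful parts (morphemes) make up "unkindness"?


Word: "unkindness"
Morphemes: un- + kind + -ness
Each morpheme carries meaning
= 3 morphemes


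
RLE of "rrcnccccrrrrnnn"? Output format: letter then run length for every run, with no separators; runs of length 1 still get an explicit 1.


String: "rrcnccccrrrrnnn"
Scanning for consecutive runs:
  'r' x 2
  'c' x 1
  'n' x 1
  'c' x 4
  'r' x 4
  'n' x 3
RLE = "r2c1n1c4r4n3"


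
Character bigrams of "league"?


Word: "league" (length 6)
Number of bigrams = 6 - 2 + 1 = 5
  Position 0: "le"
  Position 1: "ea"
  Position 2: "ag"
  Position 3: "gu"
  Position 4: "ue"
Bigrams = "le", "ea", "ag", "gu", "ue"


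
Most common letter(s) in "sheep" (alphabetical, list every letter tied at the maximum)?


Word: "sheep"
Letter counts:
  'e': 2
  'h': 1
  'p': 1
  's': 1
Maximum count = 2
Most frequent = 'e' (2 times each)


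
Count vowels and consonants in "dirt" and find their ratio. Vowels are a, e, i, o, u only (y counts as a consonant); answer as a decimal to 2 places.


Word: "dirt"
Vowels (a,e,i,o,u): 1
Consonants: 3
Ratio = 1/3
= 0.33


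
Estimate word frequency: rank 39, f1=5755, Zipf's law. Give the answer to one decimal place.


Zipf's law: f(r) = f(1) / r
f(1) = 5755
f(39) = 5755 / 39
= 147.6 occurrences


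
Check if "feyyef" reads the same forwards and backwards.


Word: "feyyef"
Reversed: "feyyef"
Forward == Backward? feyyef == feyyef
Palindrome = Yes


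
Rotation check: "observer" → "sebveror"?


Word: "observer", Candidate: "sebveror"
Method: check if candidate is substring of word+word
"observerobserver" contains "sebveror"? No
Is rotation = No


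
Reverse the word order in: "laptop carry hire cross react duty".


Original: "laptop carry hire cross react duty"
Words (1..n): laptop | carry | hire | cross | react | duty
Reversed (n..1): duty | react | cross | hire | carry | laptop
Result = "duty react cross hire carry laptop"


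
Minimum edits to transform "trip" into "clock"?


Word 1: "trip" (length 4)
Word 2: "clock" (length 5)
One optimal edit sequence (insert/delete/substitute each cost 1):
  1. insert 'c'  (+1)
  2. substitute 't' -> 'l'  (+1)
  3. substitute 'r' -> 'o'  (+1)
  4. substitute 'i' -> 'c'  (+1)
  5. substitute 'p' -> 'k'  (+1)
Total edit operations: 5
Edit distance = 5


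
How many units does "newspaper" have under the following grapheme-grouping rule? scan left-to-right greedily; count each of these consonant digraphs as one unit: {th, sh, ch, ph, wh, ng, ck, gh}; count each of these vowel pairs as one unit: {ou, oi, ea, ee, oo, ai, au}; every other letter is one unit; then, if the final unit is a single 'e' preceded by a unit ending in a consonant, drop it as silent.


Word: "newspaper" (9 letters)
Left-to-right scan:
  [1] 'n' (letter)
  [2] 'e' (letter)
  [3] 'w' (letter)
  [4] 's' (letter)
  [5] 'p' (letter)
  [6] 'a' (letter)
  [7] 'p' (letter)
  [8] 'e' (letter)
  [9] 'r' (letter)
Units from scan: 9
Sound units = 9 units


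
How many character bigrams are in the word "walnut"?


Word: "walnut" (length 6)
Number of 2-grams = length - 2 + 1 = 6 - 2 + 1
= 5


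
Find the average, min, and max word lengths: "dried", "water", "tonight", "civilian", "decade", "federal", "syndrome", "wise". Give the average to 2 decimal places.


Lengths: "dried"=5, "water"=5, "tonight"=7, "civilian"=8, "decade"=6, "federal"=7, "syndrome"=8, "wise"=4
Sum = 50, Count = 8
Average = 50/8 = 6.25
= avg=6.25, min=4, max=8


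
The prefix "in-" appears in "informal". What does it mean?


Prefix: in-
Example: informal (in- + formal)
Meaning = not / into


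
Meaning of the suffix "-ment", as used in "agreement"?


Suffix: -ment
Example: agreement (agree + -ment)
Meaning = result of action


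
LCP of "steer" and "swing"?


Word 1: "steer"
Word 2: "swing"
Comparing from start:
  Pos 0: 's' == 's'
  Pos 1: 't' != 'w' (stop)
LCP = "s" (length 1)


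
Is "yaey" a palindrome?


Word: "yaey"
Reversed: "yeay"
Forward == Backward? yaey != yeay
Palindrome = No


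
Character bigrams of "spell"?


Word: "spell" (length 5)
Number of bigrams = 5 - 2 + 1 = 4
  Position 0: "sp"
  Position 1: "pe"
  Position 2: "el"
  Position 3: "ll"
Bigrams = "sp", "pe", "el", "ll"


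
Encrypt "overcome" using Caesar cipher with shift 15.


Word: "overcome"
Shift: 15
Each letter → (letter + shift) mod 26:
  'o' (14) + 15 = 3 → 'd'
  'v' (21) + 15 = 10 → 'k'
  'e' (4) + 15 = 19 → 't'
  'r' (17) + 15 = 6 → 'g'
  'c' (2) + 15 = 17 → 'r'
  'o' (14) + 15 = 3 → 'd'
  'm' (12) + 15 = 1 → 'b'
  'e' (4) + 15 = 19 → 't'
Result = "dktgrdbt"


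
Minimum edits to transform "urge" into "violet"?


Word 1: "urge" (length 4)
Word 2: "violet" (length 6)
One optimal edit sequence (insert/delete/substitute each cost 1):
  1. insert 'v'  (+1)
  2. substitute 'u' -> 'i'  (+1)
  3. substitute 'r' -> 'o'  (+1)
  4. substitute 'g' -> 'l'  (+1)
  5. keep 'e'
  6. insert 't'  (+1)
Total edit operations: 5
Edit distance = 5


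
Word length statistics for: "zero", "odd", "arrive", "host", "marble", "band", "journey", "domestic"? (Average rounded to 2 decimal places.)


Lengths: "zero"=4, "odd"=3, "arrive"=6, "host"=4, "marble"=6, "band"=4, "journey"=7, "domestic"=8
Sum = 42, Count = 8
Average = 42/8 = 5.25
= avg=5.25, min=3, max=8


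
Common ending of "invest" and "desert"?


Word 1: "invest"
Word 2: "desert"
Comparing from end:
  Pos -1: 't' == 't'
  Pos -2: 's' != 'r' (stop)
LCS = "t" (length 1)


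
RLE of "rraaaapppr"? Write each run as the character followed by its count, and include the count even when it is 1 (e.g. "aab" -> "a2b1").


String: "rraaaapppr"
Scanning for consecutive runs:
  'r' x 2
  'a' x 4
  'p' x 3
  'r' x 1
RLE = "r2a4p3r1"


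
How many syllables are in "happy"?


Word: "happy"
Syllable breakdown: hap | py
Counting: 2 parts
= 2 syllables


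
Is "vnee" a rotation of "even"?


Word: "even", Candidate: "vnee"
Method: check if candidate is substring of word+word
"eveneven" contains "vnee"? No
Is rotation = No


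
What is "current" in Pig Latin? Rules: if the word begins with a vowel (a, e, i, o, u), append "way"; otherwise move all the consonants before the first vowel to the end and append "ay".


Word: "current"
Starts with consonant(s) → move to end, add 'ay'
Consonant cluster: "c"
Pig Latin = "urrentcay"


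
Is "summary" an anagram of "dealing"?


Word 1: "dealing" → sorted: adegiln
Word 2: "summary" → sorted: ammrsuy
Same letters? adegiln != ammrsuy
Anagram = No


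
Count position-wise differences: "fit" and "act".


Comparing character by character (same length = 3):
  Pos 0: 'f' vs 'a' !=
  Pos 1: 'i' vs 'c' !=
  Pos 2: 't' vs 't' =
Hamming distance = 2


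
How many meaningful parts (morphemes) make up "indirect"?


Word: "indirect"
Morphemes: in- + direct
Each morpheme carries meaning
= 2 morphemes


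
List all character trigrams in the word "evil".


Word: "evil" (length 4)
Number of trigrams = 4 - 3 + 1 = 2
  Position 0: "evi"
  Position 1: "vil"
Trigrams = "evi", "vil"


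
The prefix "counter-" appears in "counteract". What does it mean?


Prefix: counter-
Example: counteract (counter- + act)
Meaning = against / opposite


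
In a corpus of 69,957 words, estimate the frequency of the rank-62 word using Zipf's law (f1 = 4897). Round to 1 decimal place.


Zipf's law: f(r) = f(1) / r
f(1) = 4897
f(62) = 4897 / 62
= 79.0 occurrences


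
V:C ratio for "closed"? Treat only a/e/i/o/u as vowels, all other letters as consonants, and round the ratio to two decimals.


Word: "closed"
Vowels (a,e,i,o,u): 2
Consonants: 4
Ratio = 2/4
= 0.50


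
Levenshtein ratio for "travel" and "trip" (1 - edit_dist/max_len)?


Word 1: "travel" (length 6)
Word 2: "trip" (length 4)
One optimal edit sequence:
  1. keep 't'
  2. keep 'r'
  3. delete 'a'  (+1)
  4. delete 'v'  (+1)
  5. substitute 'e' -> 'i'  (+1)
  6. substitute 'l' -> 'p'  (+1)
Edit distance = 4
Max length = max(6, 4) = 6
Similarity = 1 - 4/6
= 0.3333


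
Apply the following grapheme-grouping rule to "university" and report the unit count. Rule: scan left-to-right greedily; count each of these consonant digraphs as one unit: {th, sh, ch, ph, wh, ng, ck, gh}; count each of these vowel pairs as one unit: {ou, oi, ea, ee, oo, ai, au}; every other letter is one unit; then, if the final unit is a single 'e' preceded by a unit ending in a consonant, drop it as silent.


Word: "university" (10 letters)
Left-to-right scan:
  [1] 'u' (letter)
  [2] 'n' (letter)
  [3] 'i' (letter)
  [4] 'v' (letter)
  [5] 'e' (letter)
  [6] 'r' (letter)
  [7] 's' (letter)
  [8] 'i' (letter)
  [9] 't' (letter)
  [10] 'y' (letter)
Units from scan: 10
Sound units = 10 units


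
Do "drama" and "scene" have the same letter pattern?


Pattern of "drama": [0, 1, 2, 3, 2]
Pattern of "scene": [0, 1, 2, 3, 2]
Patterns match
Same pattern = Yes


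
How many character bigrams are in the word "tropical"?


Word: "tropical" (length 8)
Number of 2-grams = length - 2 + 1 = 8 - 2 + 1
= 7


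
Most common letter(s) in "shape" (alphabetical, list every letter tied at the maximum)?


Word: "shape"
Letter counts:
  'a': 1
  'e': 1
  'h': 1
  'p': 1
  's': 1
Maximum count = 1
Most frequent = 'a', 'e', 'h', 'p', 's' (1 time each)


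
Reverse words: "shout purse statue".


Original: "shout purse statue"
Words (1..n): shout | purse | statue
Reversed (n..1): statue | purse | shout
Result = "statue purse shout"


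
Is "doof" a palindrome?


Word: "doof"
Reversed: "food"
Forward == Backward? doof != food
Palindrome = No


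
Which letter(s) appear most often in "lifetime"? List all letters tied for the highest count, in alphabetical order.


Word: "lifetime"
Letter counts:
  'e': 2
  'f': 1
  'i': 2
  'l': 1
  'm': 1
  't': 1
Maximum count = 2
Most frequent = 'e', 'i' (2 times each)


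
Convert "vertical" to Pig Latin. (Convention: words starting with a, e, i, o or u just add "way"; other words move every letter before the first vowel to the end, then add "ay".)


Word: "vertical"
Starts with consonant(s) → move to end, add 'ay'
Consonant cluster: "v"
Pig Latin = "erticalvay"


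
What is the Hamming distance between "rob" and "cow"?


Comparing character by character (same length = 3):
  Pos 0: 'r' vs 'c' !=
  Pos 1: 'o' vs 'o' =
  Pos 2: 'b' vs 'w' !=
Hamming distance = 2


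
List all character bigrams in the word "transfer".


Word: "transfer" (length 8)
Number of bigrams = 8 - 2 + 1 = 7
  Position 0: "tr"
  Position 1: "ra"
  Position 2: "an"
  Position 3: "ns"
  Position 4: "sf"
  Position 5: "fe"
  Position 6: "er"
Bigrams = "tr", "ra", "an", "ns", "sf", "fe", "er"


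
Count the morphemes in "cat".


Word: "cat"
Morphemes: cat
Each morpheme carries meaning
= 1 morpheme


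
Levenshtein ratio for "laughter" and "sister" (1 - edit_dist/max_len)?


Word 1: "laughter" (length 8)
Word 2: "sister" (length 6)
One optimal edit sequence:
  1. delete 'l'  (+1)
  2. delete 'a'  (+1)
  3. substitute 'u' -> 's'  (+1)
  4. substitute 'g' -> 'i'  (+1)
  5. substitute 'h' -> 's'  (+1)
  6. keep 't'
  7. keep 'e'
  8. keep 'r'
Edit distance = 5
Max length = max(8, 6) = 8
Similarity = 1 - 5/8
= 0.3750


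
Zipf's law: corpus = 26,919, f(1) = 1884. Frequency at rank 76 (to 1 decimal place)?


Zipf's law: f(r) = f(1) / r
f(1) = 1884
f(76) = 1884 / 76
= 24.8 occurrences


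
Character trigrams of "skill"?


Word: "skill" (length 5)
Number of trigrams = 5 - 3 + 1 = 3
  Position 0: "ski"
  Position 1: "kil"
  Position 2: "ill"
Trigrams = "ski", "kil", "ill"


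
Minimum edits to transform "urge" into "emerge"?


Word 1: "urge" (length 4)
Word 2: "emerge" (length 6)
One optimal edit sequence (insert/delete/substitute each cost 1):
  1. insert 'e'  (+1)
  2. insert 'm'  (+1)
  3. substitute 'u' -> 'e'  (+1)
  4. keep 'r'
  5. keep 'g'
  6. keep 'e'
Total edit operations: 3
Edit distance = 3


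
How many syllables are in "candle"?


Word: "candle"
Syllable breakdown: can-dle
Counting: 2 parts
= 2 syllables


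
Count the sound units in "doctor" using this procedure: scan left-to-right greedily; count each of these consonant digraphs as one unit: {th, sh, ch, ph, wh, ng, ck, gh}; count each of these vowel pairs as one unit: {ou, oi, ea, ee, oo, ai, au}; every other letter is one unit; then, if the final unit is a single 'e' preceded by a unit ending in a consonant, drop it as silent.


Word: "doctor" (6 letters)
Left-to-right scan:
  1. 'd' (letter)
  2. 'o' (letter)
  3. 'c' (letter)
  4. 't' (letter)
  5. 'o' (letter)
  6. 'r' (letter)
Units from scan: 6
Sound units = 6 units


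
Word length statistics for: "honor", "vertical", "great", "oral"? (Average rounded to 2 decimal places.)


Lengths: "honor"=5, "vertical"=8, "great"=5, "oral"=4
Sum = 22, Count = 4
Average = 22/4 = 5.50
= avg=5.50, min=4, max=8


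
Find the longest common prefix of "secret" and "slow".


Word 1: "secret"
Word 2: "slow"
Comparing from start:
  Pos 0: 's' == 's'
  Pos 1: 'e' != 'l' (stop)
LCP = "s" (length 1)


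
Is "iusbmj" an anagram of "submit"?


Word 1: "submit" → sorted: bimstu
Word 2: "iusbmj" → sorted: bijmsu
Same letters? bimstu != bijmsu
Anagram = No


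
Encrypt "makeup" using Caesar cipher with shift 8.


Word: "makeup"
Shift: 8
Each letter → (letter + shift) mod 26:
  'm' (12) + 8 = 20 → 'u'
  'a' (0) + 8 = 8 → 'i'
  'k' (10) + 8 = 18 → 's'
  'e' (4) + 8 = 12 → 'm'
  'u' (20) + 8 = 2 → 'c'
  'p' (15) + 8 = 23 → 'x'
Result = "uismcx"


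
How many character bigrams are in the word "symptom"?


Word: "symptom" (length 7)
Number of 2-grams = length - 2 + 1 = 7 - 2 + 1
= 6


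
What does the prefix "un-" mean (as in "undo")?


Prefix: un-
Example: undo = un- + do
Meaning = not / reverse


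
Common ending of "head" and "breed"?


Word 1: "head"
Word 2: "breed"
Comparing from end:
  Pos -1: 'd' == 'd'
  Pos -2: 'a' != 'e' (stop)
LCS = "d" (length 1)


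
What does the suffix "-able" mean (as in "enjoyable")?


Suffix: -able
As in: enjoyable -> enjoy + -able
Meaning = capable of


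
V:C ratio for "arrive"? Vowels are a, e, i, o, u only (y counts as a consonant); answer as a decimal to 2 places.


Word: "arrive"
Vowels (a,e,i,o,u): 3
Consonants: 3
Ratio = 3/3
= 1.00


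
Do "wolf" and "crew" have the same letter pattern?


Pattern of "wolf": [0, 1, 2, 3]
Pattern of "crew": [0, 1, 2, 3]
Patterns match
Same pattern = Yes


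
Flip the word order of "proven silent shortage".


Original: "proven silent shortage"
Words (1..n): proven | silent | shortage
Reversed (n..1): shortage | silent | proven
Result = "shortage silent proven"


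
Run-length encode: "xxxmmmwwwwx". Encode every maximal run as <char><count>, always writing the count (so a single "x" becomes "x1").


String: "xxxmmmwwwwx"
Scanning for consecutive runs:
  'x' x 3
  'm' x 3
  'w' x 4
  'x' x 1
RLE = "x3m3w4x1"


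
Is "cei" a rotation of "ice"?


Word: "ice", Candidate: "cei"
Method: check if candidate is substring of word+word
"iceice" contains "cei"? Yes
Is rotation = Yes


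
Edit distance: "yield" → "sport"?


Word 1: "yield" (length 5)
Word 2: "sport" (length 5)
One optimal edit sequence (insert/delete/substitute each cost 1):
  1. substitute 'y' -> 's'  (+1)
  2. substitute 'i' -> 'p'  (+1)
  3. substitute 'e' -> 'o'  (+1)
  4. substitute 'l' -> 'r'  (+1)
  5. substitute 'd' -> 't'  (+1)
Total edit operations: 5
Edit distance = 5


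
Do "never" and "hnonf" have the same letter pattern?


Pattern of "never": [0, 1, 2, 1, 3]
Pattern of "hnonf": [0, 1, 2, 1, 3]
Patterns match
Same pattern = Yes


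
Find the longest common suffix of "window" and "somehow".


Word 1: "window"
Word 2: "somehow"
Comparing from end:
  Pos -1: 'w' == 'w'
  Pos -2: 'o' == 'o'
  Pos -3: 'd' != 'h' (stop)
LCS = "ow" (length 2)


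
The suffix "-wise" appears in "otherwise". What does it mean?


Suffix: -wise
As in: otherwise -> other + -wise
Meaning = in the manner of


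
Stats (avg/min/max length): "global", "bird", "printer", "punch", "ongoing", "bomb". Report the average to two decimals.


Lengths: "global"=6, "bird"=4, "printer"=7, "punch"=5, "ongoing"=7, "bomb"=4
Sum = 33, Count = 6
Average = 33/6 = 5.50
= avg=5.50, min=4, max=7


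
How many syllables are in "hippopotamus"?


Word: "hippopotamus"
Syllable breakdown: hip / po / pot / a / mus
Counting: 5 parts
= 5 syllables


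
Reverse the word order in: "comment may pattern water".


Original: "comment may pattern water"
Words (1..n): comment | may | pattern | water
Reversed (n..1): water | pattern | may | comment
Result = "water pattern may comment"


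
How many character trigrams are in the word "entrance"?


Word: "entrance" (length 8)
Number of 3-grams = length - 3 + 1 = 8 - 3 + 1
= 6


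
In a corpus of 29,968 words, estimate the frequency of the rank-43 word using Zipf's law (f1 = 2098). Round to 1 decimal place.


Zipf's law: f(r) = f(1) / r
f(1) = 2098
f(43) = 2098 / 43
= 48.8 occurrences


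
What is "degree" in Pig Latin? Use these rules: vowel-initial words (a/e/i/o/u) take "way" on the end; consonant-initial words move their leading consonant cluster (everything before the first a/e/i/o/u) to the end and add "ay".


Word: "degree"
Starts with consonant(s) → move to end, add 'ay'
Consonant cluster: "d"
Pig Latin = "egreeday"


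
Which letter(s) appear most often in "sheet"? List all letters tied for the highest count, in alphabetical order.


Word: "sheet"
Letter counts:
  'e': 2
  'h': 1
  's': 1
  't': 1
Maximum count = 2
Most frequent = 'e' (2 times each)


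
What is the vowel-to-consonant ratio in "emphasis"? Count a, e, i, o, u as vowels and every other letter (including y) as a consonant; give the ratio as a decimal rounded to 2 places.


Word: "emphasis"
Vowels (a,e,i,o,u): 3
Consonants: 5
Ratio = 3/5
= 0.60


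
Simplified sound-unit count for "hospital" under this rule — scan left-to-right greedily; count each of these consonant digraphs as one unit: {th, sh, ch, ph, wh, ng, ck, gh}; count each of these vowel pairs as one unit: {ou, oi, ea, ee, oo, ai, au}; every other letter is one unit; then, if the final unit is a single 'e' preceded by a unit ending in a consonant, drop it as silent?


Word: "hospital" (8 letters)
Left-to-right scan:
  [1] 'h' (letter)
  [2] 'o' (letter)
  [3] 's' (letter)
  [4] 'p' (letter)
  [5] 'i' (letter)
  [6] 't' (letter)
  [7] 'a' (letter)
  [8] 'l' (letter)
Units from scan: 8
Sound units = 8 units


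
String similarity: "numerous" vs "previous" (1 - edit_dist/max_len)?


Word 1: "numerous" (length 8)
Word 2: "previous" (length 8)
One optimal edit sequence:
  1. substitute 'n' -> 'p'  (+1)
  2. substitute 'u' -> 'r'  (+1)
  3. substitute 'm' -> 'e'  (+1)
  4. substitute 'e' -> 'v'  (+1)
  5. substitute 'r' -> 'i'  (+1)
  6. keep 'o'
  7. keep 'u'
  8. keep 's'
Edit distance = 5
Max length = max(8, 8) = 8
Similarity = 1 - 5/8
= 0.3750


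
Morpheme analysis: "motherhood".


Word: "motherhood"
Morphemes: mother + -hood
Each morpheme carries meaning
= 2 morphemes


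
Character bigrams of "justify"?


Word: "justify" (length 7)
Number of bigrams = 7 - 2 + 1 = 6
  Position 0: "ju"
  Position 1: "us"
  Position 2: "st"
  Position 3: "ti"
  Position 4: "if"
  Position 5: "fy"
Bigrams = "ju", "us", "st", "ti", "if", "fy"


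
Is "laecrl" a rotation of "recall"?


Word: "recall", Candidate: "laecrl"
Method: check if candidate is substring of word+word
"recallrecall" contains "laecrl"? No
Is rotation = No


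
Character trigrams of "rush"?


Word: "rush" (length 4)
Number of trigrams = 4 - 3 + 1 = 2
  Position 0: "rus"
  Position 1: "ush"
Trigrams = "rus", "ush"


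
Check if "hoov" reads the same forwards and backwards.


Word: "hoov"
Reversed: "vooh"
Forward == Backward? hoov != vooh
Palindrome = No


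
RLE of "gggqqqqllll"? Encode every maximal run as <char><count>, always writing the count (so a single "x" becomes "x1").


String: "gggqqqqllll"
Scanning for consecutive runs:
  'g' x 3
  'q' x 4
  'l' x 4
RLE = "g3q4l4"


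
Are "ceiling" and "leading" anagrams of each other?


Word 1: "ceiling" → sorted: cegiiln
Word 2: "leading" → sorted: adegiln
Same letters? cegiiln != adegiln
Anagram = No


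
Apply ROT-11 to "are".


Word: "are"
Shift: 11
Each letter → (letter + shift) mod 26:
  'a' (0) + 11 = 11 → 'l'
  'r' (17) + 11 = 2 → 'c'
  'e' (4) + 11 = 15 → 'p'
Result = "lcp"


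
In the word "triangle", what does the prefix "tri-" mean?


Prefix: tri-
As in: triangle -> tri- + angle
Meaning = three


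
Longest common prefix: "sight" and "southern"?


Word 1: "sight"
Word 2: "southern"
Comparing from start:
  Pos 0: 's' == 's'
  Pos 1: 'i' != 'o' (stop)
LCP = "s" (length 1)


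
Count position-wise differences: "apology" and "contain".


Comparing character by character (same length = 7):
  Pos 0: 'a' vs 'c' !=
  Pos 1: 'p' vs 'o' !=
  Pos 2: 'o' vs 'n' !=
  Pos 3: 'l' vs 't' !=
  Pos 4: 'o' vs 'a' !=
  Pos 5: 'g' vs 'i' !=
  Pos 6: 'y' vs 'n' !=
Hamming distance = 7


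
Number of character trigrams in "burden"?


Word: "burden" (length 6)
Number of 3-grams = length - 3 + 1 = 6 - 3 + 1
= 4


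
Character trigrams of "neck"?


Word: "neck" (length 4)
Number of trigrams = 4 - 3 + 1 = 2
  Position 0: "nec"
  Position 1: "eck"
Trigrams = "nec", "eck"


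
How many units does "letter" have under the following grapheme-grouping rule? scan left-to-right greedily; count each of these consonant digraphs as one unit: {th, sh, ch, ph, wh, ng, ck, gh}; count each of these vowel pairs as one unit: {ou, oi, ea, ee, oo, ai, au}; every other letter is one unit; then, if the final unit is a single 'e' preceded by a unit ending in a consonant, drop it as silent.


Word: "letter" (6 letters)
Left-to-right scan:
  [1] 'l' (letter)
  [2] 'e' (letter)
  [3] 't' (letter)
  [4] 't' (letter)
  [5] 'e' (letter)
  [6] 'r' (letter)
Units from scan: 6
Sound units = 6 units


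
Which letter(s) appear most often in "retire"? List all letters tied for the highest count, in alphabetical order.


Word: "retire"
Letter counts:
  'e': 2
  'i': 1
  'r': 2
  't': 1
Maximum count = 2
Most frequent = 'e', 'r' (2 times each)


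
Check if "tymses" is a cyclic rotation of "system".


Word: "system", Candidate: "tymses"
Method: check if candidate is substring of word+word
"systemsystem" contains "tymses"? No
Is rotation = No


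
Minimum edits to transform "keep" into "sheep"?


Word 1: "keep" (length 4)
Word 2: "sheep" (length 5)
One optimal edit sequence (insert/delete/substitute each cost 1):
  1. insert 's'  (+1)
  2. substitute 'k' -> 'h'  (+1)
  3. keep 'e'
  4. keep 'e'
  5. keep 'p'
Total edit operations: 2
Edit distance = 2


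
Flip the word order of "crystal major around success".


Original: "crystal major around success"
Words (1..n): crystal | major | around | success
Reversed (n..1): success | around | major | crystal
Result = "success around major crystal"


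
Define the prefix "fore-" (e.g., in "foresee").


Prefix: fore-
Example: foresee = fore- + see
Meaning = before


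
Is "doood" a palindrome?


Word: "doood"
Reversed: "doood"
Forward == Backward? doood == doood
Palindrome = Yes


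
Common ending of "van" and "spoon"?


Word 1: "van"
Word 2: "spoon"
Comparing from end:
  Pos -1: 'n' == 'n'
  Pos -2: 'a' != 'o' (stop)
LCS = "n" (length 1)


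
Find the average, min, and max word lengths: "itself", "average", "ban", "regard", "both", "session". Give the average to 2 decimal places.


Lengths: "itself"=6, "average"=7, "ban"=3, "regard"=6, "both"=4, "session"=7
Sum = 33, Count = 6
Average = 33/6 = 5.50
= avg=5.50, min=3, max=7


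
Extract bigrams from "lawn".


Word: "lawn" (length 4)
Number of bigrams = 4 - 2 + 1 = 3
  Position 0: "la"
  Position 1: "aw"
  Position 2: "wn"
Bigrams = "la", "aw", "wn"


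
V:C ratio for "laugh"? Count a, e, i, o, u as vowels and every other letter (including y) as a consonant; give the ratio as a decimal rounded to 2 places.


Word: "laugh"
Vowels (a,e,i,o,u): 2
Consonants: 3
Ratio = 2/3
= 0.67


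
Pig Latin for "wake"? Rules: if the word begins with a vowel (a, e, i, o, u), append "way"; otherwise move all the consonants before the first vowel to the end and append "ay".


Word: "wake"
Starts with consonant(s) → move to end, add 'ay'
Consonant cluster: "w"
Pig Latin = "akeway"


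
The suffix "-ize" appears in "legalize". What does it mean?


Suffix: -ize
As in: legalize -> legal + -ize
Meaning = to make


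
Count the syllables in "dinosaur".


Word: "dinosaur"
Syllable breakdown: di · no · saur
Counting: 3 parts
= 3 syllables


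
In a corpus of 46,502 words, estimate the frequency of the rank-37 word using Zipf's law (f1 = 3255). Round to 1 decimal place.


Zipf's law: f(r) = f(1) / r
f(1) = 3255
f(37) = 3255 / 37
= 88.0 occurrences


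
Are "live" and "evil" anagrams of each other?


Word 1: "live" → sorted: eilv
Word 2: "evil" → sorted: eilv
Same letters? eilv == eilv
Anagram = Yes


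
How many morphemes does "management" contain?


Word: "management"
Morphemes: manage / -ment
Each morpheme carries meaning
= 2 morphemes


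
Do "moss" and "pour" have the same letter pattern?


Pattern of "moss": [0, 1, 2, 2]
Pattern of "pour": [0, 1, 2, 3]
Patterns do not match
Same pattern = No


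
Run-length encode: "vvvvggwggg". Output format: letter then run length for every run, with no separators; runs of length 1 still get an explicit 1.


String: "vvvvggwggg"
Scanning for consecutive runs:
  'v' x 4
  'g' x 2
  'w' x 1
  'g' x 3
RLE = "v4g2w1g3"


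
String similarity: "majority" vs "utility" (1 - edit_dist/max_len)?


Word 1: "majority" (length 8)
Word 2: "utility" (length 7)
One optimal edit sequence:
  1. delete 'm'  (+1)
  2. substitute 'a' -> 'u'  (+1)
  3. substitute 'j' -> 't'  (+1)
  4. substitute 'o' -> 'i'  (+1)
  5. substitute 'r' -> 'l'  (+1)
  6. keep 'i'
  7. keep 't'
  8. keep 'y'
Edit distance = 5
Max length = max(8, 7) = 8
Similarity = 1 - 5/8
= 0.3750


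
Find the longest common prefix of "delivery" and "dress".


Word 1: "delivery"
Word 2: "dress"
Comparing from start:
  Pos 0: 'd' == 'd'
  Pos 1: 'e' != 'r' (stop)
LCP = "d" (length 1)


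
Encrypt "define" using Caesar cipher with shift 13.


Word: "define"
Shift: 13
Each letter → (letter + shift) mod 26:
  'd' (3) + 13 = 16 → 'q'
  'e' (4) + 13 = 17 → 'r'
  'f' (5) + 13 = 18 → 's'
  'i' (8) + 13 = 21 → 'v'
  'n' (13) + 13 = 0 → 'a'
  'e' (4) + 13 = 17 → 'r'
Result = "qrsvar"


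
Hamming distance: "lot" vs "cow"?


Comparing character by character (same length = 3):
  Pos 0: 'l' vs 'c' !=
  Pos 1: 'o' vs 'o' =
  Pos 2: 't' vs 'w' !=
Hamming distance = 2


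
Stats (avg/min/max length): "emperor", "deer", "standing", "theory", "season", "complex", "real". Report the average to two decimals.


Lengths: "emperor"=7, "deer"=4, "standing"=8, "theory"=6, "season"=6, "complex"=7, "real"=4
Sum = 42, Count = 7
Average = 42/7 = 6.00
= avg=6.00, min=4, max=8


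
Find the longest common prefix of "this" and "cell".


Word 1: "this"
Word 2: "cell"
Comparing from start:
  Pos 0: 't' != 'c' (stop)
LCP = "" (length 0)


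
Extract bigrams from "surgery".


Word: "surgery" (length 7)
Number of bigrams = 7 - 2 + 1 = 6
  Position 0: "su"
  Position 1: "ur"
  Position 2: "rg"
  Position 3: "ge"
  Position 4: "er"
  Position 5: "ry"
Bigrams = "su", "ur", "rg", "ge", "er", "ry"


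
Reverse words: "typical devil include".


Original: "typical devil include"
Words (1..n): typical | devil | include
Reversed (n..1): include | devil | typical
Result = "include devil typical"


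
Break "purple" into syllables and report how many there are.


Word: "purple"
Syllable breakdown: pur-ple
Counting: 2 parts
= 2 syllables


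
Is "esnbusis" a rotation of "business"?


Word: "business", Candidate: "esnbusis"
Method: check if candidate is substring of word+word
"businessbusiness" contains "esnbusis"? No
Is rotation = No


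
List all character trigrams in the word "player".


Word: "player" (length 6)
Number of trigrams = 6 - 3 + 1 = 4
  Position 0: "pla"
  Position 1: "lay"
  Position 2: "aye"
  Position 3: "yer"
Trigrams = "pla", "lay", "aye", "yer"


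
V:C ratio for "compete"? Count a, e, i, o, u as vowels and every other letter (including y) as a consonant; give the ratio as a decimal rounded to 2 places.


Word: "compete"
Vowels (a,e,i,o,u): 3
Consonants: 4
Ratio = 3/4
= 0.75


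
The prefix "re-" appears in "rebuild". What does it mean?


Prefix: re-
As in: rebuild -> re- + build
Meaning = again


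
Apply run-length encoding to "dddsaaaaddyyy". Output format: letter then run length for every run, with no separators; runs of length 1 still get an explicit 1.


String: "dddsaaaaddyyy"
Scanning for consecutive runs:
  'd' x 3
  's' x 1
  'a' x 4
  'd' x 2
  'y' x 3
RLE = "d3s1a4d2y3"


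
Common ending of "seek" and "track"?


Word 1: "seek"
Word 2: "track"
Comparing from end:
  Pos -1: 'k' == 'k'
  Pos -2: 'e' != 'c' (stop)
LCS = "k" (length 1)


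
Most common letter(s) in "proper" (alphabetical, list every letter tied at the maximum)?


Word: "proper"
Letter counts:
  'e': 1
  'o': 1
  'p': 2
  'r': 2
Maximum count = 2
Most frequent = 'p', 'r' (2 times each)


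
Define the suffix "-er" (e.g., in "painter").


Suffix: -er
Example: painter (paint + -er)
Meaning = one who / more


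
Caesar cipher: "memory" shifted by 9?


Word: "memory"
Shift: 9
Each letter → (letter + shift) mod 26:
  'm' (12) + 9 = 21 → 'v'
  'e' (4) + 9 = 13 → 'n'
  'm' (12) + 9 = 21 → 'v'
  'o' (14) + 9 = 23 → 'x'
  'r' (17) + 9 = 0 → 'a'
  'y' (24) + 9 = 7 → 'h'
Result = "vnvxah"
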